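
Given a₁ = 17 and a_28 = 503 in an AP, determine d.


d = (aₙ - a₁)/(n-1)
= (503 - 17)/(28-1)
= 486/27 = 18

d = 18


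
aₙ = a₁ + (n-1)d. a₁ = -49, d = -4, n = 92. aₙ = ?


aₙ = a₁ + (n-1)d
= -49 + (92-1)×-4
= -49 - 364
= -413

a_92 = -413


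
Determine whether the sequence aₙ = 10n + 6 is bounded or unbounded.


aₙ = 10n + 6 → as n→∞, aₙ→∞
No finite upper bound exists
The sequence is UNBOUNDED

Unbounded (aₙ → ∞ as n → ∞)


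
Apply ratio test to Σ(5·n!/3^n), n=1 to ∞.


aₙ = 5·n!/3^n
a_{n+1}/aₙ = (n+1)!/3^(n+1) × 3^n/n!  (constant 5 cancels)
= (n+1)/3
L = lim(n→∞) (n+1)/3 = ∞
L > 1 → series DIVERGES

Diverges (ratio test: L = ∞ > 1)


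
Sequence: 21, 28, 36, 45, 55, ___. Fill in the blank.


Pattern: triangular numbers: n(n+1)/2
Terms: 21, 28, 36, 45, 55
Next term = 66

Next term = 66


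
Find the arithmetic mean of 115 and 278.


AM = (115 + 278)/2 = 393/2 = 196.5

AM = 196.5


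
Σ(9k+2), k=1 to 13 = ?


Σ(9k+2) = 9·Σk + 2·n
= 9·91 + 2·13
= 819 + 26 = 845

Σ = 845


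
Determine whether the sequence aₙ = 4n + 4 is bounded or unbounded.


aₙ = 4n + 4 → as n→∞, aₙ→∞
No finite upper bound exists
The sequence is UNBOUNDED

Unbounded (aₙ → ∞ as n → ∞)


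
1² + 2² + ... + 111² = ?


n = 111
n(n+1)(2n+1)/6 = 111×112×223/6
= 2772336/6 = 462056

Σk² = 462056


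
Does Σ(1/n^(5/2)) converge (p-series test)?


p-series test: Σ c/n^p converges if p > 1, diverges if p ≤ 1 (constant c > 0 doesn't affect convergence).
p = 5/2
5/2 > 1 → CONVERGES

Converges (p = 5/2 > 1)


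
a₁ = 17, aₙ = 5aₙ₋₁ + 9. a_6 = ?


Computing step by step:
a_1 = 17
a_2 = 94
a_3 = 479
a_4 = 2404
a_5 = 12029
a_6 = 60154


a_6 = 60154


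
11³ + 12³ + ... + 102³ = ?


Σₖ₌11^102 k³ = [102·103/2]² − [10·11/2]²
= 27594009 − 3025 = 27590984

Σk³ = 27590984


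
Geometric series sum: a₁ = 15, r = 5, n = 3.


Sₙ = 15×(5^3 - 1)/(5 - 1)
= 15×(125 - 1)/4
= 15×124/4
= 465

S_3 = 465


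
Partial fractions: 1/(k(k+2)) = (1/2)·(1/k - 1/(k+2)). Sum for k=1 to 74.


1/(k(k+2)) = (1/2)·(1/k - 1/(k+2)) (partial fractions)
Telescoping: Σ = (1/2)·(1 + 1/2 - 1/75 - 1/76) = 8399/11400

Sum = 8399/11400


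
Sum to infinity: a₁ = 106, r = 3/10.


S∞ = a₁/(1-r) = 106/(1 - 3/10)
= 106/(7/10)
= 1060/7

S∞ = 1060/7


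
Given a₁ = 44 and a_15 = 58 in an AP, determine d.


d = (aₙ - a₁)/(n-1)
= (58 - 44)/(15-1)
= 14/14 = 1

d = 1


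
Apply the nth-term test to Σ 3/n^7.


lim(n→∞) 3/n^7 = 0
lim aₙ = 0 → nth-term test is INCONCLUSIVE
(Need other tests; this is actually a convergent p-series with p=7 > 1)

Inconclusive (lim aₙ = 0; need another test)


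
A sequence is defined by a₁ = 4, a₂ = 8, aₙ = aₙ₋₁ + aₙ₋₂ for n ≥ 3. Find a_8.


Computing iteratively: 4, 8, 12, 20, 32, 52, 84, 136
a_8 = 136

a_8 = 136


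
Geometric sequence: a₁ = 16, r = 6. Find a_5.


aₙ = a₁·r^(n-1)
= 16×6^4
= 16×1296
= 20736

a_5 = 20736


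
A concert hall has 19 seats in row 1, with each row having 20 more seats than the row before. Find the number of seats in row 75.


aₙ = a₁ + (n-1)d
= 19 + (75-1)×20
= 19 + 1480
= 1499

a_75 = 1499


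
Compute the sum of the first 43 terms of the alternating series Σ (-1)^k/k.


S = -1 + 1/2 - 1/3 + 1/4 - 1/5 + 1/6 - 1/7 + 1/8 ± ...
= -0.7046
(Full series converges to -ln(2) ≈ -0.6931)

S_43 = -0.7046


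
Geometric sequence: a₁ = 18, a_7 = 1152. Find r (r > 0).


r^(n-1) = aₙ/a₁
r^6 = 1152/18 = 64
r = 64^(1/6)
= ±2; taking r > 0 gives r = 2

r = 2


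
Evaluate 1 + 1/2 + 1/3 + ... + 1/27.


H_27 = 1/1 + 1/2 + 1/3 + ... + 1/27
= 312536252003/80313433200
≈ 3.8915

H_27 = 312536252003/80313433200 ≈ 3.8915


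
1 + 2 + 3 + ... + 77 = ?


n(n+1)/2 = 77×78/2 = 6006/2 = 3003

Σk = 3003


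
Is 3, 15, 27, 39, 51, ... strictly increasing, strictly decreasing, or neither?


Differences: 12, 12, 12, 12
All differences > 0 → strictly INCREASING

Monotonically increasing


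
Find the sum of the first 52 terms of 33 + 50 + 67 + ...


aₙ = 33 + (52-1)×17 = 900
Sₙ = n(a₁+aₙ)/2 = 52×(33+900)/2
= 52×933/2 = 24258

S_52 = 24258


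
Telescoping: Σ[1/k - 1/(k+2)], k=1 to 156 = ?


Telescoping with gap 2: two head and two tail terms survive.
= (1 + 1/2) - (1/157 + 1/158)
= 3/2 - 1/157 - 1/158 = 18447/12403

Sum = 18447/12403


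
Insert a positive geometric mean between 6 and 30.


GM = √(6×30) = √180 = 13.4164

GM = 13.4164


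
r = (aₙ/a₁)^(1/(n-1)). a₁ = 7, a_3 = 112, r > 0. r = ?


r^(n-1) = aₙ/a₁
r^2 = 112/7 = 16
r = 16^(1/2)
= ±4; taking r > 0 gives r = 4

r = 4


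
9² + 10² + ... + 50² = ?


Σₖ₌9^50 k² = Σₖ₌₁^50 k² − Σₖ₌₁^8 k²
= 50·51·101/6 − 8·9·17/6
= 42925 − 204 = 42721

Σk² = 42721


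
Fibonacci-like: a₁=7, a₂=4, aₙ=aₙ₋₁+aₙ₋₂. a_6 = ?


Computing iteratively: 7, 4, 11, 15, 26, 41
a_6 = 41

a_6 = 41


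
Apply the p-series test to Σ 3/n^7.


p-series test: Σ c/n^p converges if p > 1, diverges if p ≤ 1 (constant c > 0 doesn't affect convergence).
p = 7
7 > 1 → CONVERGES

Converges (p = 7 > 1)


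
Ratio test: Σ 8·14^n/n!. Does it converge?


aₙ = 8·14^n/n!
a_{n+1}/aₙ = 14^(n+1)/(n+1)! × n!/14^n  (constant 8 cancels)
= 14/(n+1)
L = lim(n→∞) 14/(n+1) = 0
L < 1 → series CONVERGES

Converges (ratio test: L = 0 < 1)


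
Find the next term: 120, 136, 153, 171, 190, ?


Pattern: triangular numbers: n(n+1)/2
Terms: 120, 136, 153, 171, 190
Next term = 210

Next term = 210


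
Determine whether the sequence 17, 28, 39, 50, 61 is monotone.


Differences: 11, 11, 11, 11
All differences > 0 → strictly INCREASING

Monotonically increasing


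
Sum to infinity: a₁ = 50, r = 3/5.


S∞ = a₁/(1-r) = 50/(1 - 3/5)
= 50/(2/5)
= 125

S∞ = 125


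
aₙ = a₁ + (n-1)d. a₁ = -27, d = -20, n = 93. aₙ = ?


aₙ = a₁ + (n-1)d
= -27 + (93-1)×-20
= -27 - 1840
= -1867

a_93 = -1867


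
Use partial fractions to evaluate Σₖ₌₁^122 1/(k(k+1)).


1/(k(k+1)) = 1/k - 1/(k+1) (partial fractions)
Telescoping: Σ = 1 - 1/123 = 122/123

Sum = 122/123


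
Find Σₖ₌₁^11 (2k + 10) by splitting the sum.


Σ(2k+10) = 2·Σk + 10·n
= 2·66 + 10·11
= 132 + 110 = 242

Σ = 242


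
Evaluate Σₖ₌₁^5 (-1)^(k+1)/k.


S = 1 - 1/2 + 1/3 - 1/4 + 1/5
= 0.7833
(Full series converges to +ln(2) ≈ +0.6931)

S_5 = 0.7833


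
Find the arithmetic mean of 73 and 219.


AM = (73 + 219)/2 = 292/2 = 146

AM = 146


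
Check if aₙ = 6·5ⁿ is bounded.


aₙ = 6·5ⁿ → as n→∞, aₙ→∞ (since base 5 > 1)
No finite upper bound exists
The sequence is UNBOUNDED

Unbounded (aₙ → ∞ as n → ∞)


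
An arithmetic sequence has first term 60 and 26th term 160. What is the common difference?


d = (aₙ - a₁)/(n-1)
= (160 - 60)/(26-1)
= 100/25 = 4

d = 4


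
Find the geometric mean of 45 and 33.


GM = √(45×33) = √1485 = 38.5357

GM = 38.5357


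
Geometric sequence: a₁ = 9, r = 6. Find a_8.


aₙ = a₁·r^(n-1)
= 9×6^7
= 9×279936
= 2519424

a_8 = 2519424


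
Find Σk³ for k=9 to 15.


Σₖ₌9^15 k³ = [15·16/2]² − [8·9/2]²
= 14400 − 1296 = 13104

Σk³ = 13104


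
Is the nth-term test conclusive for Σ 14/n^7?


lim(n→∞) 14/n^7 = 0
lim aₙ = 0 → nth-term test is INCONCLUSIVE
(Need other tests; this is actually a convergent p-series with p=7 > 1)

Inconclusive (lim aₙ = 0; need another test)


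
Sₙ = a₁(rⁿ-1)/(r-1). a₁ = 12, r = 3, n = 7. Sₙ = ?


Sₙ = 12×(3^7 - 1)/(3 - 1)
= 12×(2187 - 1)/2
= 12×2186/2
= 13116

S_7 = 13116


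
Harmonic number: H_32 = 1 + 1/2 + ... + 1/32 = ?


H_32 = 1/1 + 1/2 + 1/3 + ... + 1/32
= 586061125622639/144403552893600
≈ 4.0585

H_32 = 586061125622639/144403552893600 ≈ 4.0585


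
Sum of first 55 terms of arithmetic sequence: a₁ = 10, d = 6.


aₙ = 10 + (55-1)×6 = 334
Sₙ = n(a₁+aₙ)/2 = 55×(10+334)/2
= 55×344/2 = 9460

S_55 = 9460


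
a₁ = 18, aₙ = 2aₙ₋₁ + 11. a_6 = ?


Computing step by step:
a_1 = 18
a_2 = 47
a_3 = 105
a_4 = 221
a_5 = 453
a_6 = 917


a_6 = 917


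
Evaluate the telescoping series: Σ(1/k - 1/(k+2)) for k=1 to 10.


Telescoping with gap 2: two head and two tail terms survive.
= (1 + 1/2) - (1/11 + 1/12)
= 3/2 - 1/11 - 1/12 = 175/132

Sum = 175/132


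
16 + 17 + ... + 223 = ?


Σₖ₌16^223 k = Σₖ₌₁^223 k − Σₖ₌₁^15 k
= 223·224/2 − 15·16/2
= 24976 − 120 = 24856

Σk = 24856


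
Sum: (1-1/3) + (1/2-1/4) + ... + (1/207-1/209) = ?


Telescoping with gap 2: two head and two tail terms survive.
= (1 + 1/2) - (1/208 + 1/209)
= 3/2 - 1/208 - 1/209 = 64791/43472

Sum = 64791/43472


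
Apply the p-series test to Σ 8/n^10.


p-series test: Σ c/n^p converges if p > 1, diverges if p ≤ 1 (constant c > 0 doesn't affect convergence).
p = 10
10 > 1 → CONVERGES

Converges (p = 10 > 1)


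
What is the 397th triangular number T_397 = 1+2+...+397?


n(n+1)/2 = 397×398/2 = 158006/2 = 79003

Σk = 79003


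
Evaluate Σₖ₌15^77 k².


Σₖ₌15^77 k² = Σₖ₌₁^77 k² − Σₖ₌₁^14 k²
= 77·78·155/6 − 14·15·29/6
= 155155 − 1015 = 154140

Σk² = 154140


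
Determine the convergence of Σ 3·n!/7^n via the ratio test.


aₙ = 3·n!/7^n
a_{n+1}/aₙ = (n+1)!/7^(n+1) × 7^n/n!  (constant 3 cancels)
= (n+1)/7
L = lim(n→∞) (n+1)/7 = ∞
L > 1 → series DIVERGES

Diverges (ratio test: L = ∞ > 1)


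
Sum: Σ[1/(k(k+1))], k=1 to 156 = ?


1/(k(k+1)) = 1/k - 1/(k+1) (partial fractions)
Telescoping: Σ = 1 - 1/157 = 156/157

Sum = 156/157


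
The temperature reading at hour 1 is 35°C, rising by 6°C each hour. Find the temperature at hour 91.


aₙ = a₁ + (n-1)d
= 35 + (91-1)×6
= 35 + 540
= 575

a_91 = 575


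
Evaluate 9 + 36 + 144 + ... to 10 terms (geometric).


Sₙ = 9×(4^10 - 1)/(4 - 1)
= 9×(1048576 - 1)/3
= 9×1048575/3
= 3145725

S_10 = 3145725


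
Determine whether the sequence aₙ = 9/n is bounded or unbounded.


a₁ = 9, a₂ = 9/2, a₃ = 9/3, ...
0 < aₙ ≤ 9 for all n ≥ 1
Lower bound: 0, Upper bound: 9
The sequence IS bounded

Bounded (0 < aₙ ≤ 9)


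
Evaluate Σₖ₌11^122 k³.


Σₖ₌11^122 k³ = [122·123/2]² − [10·11/2]²
= 56295009 − 3025 = 56291984

Σk³ = 56291984


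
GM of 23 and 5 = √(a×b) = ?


GM = √(23×5) = √115 = 10.7238

GM = 10.7238


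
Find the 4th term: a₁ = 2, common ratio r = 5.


aₙ = a₁·r^(n-1)
= 2×5^3
= 2×125
= 250

a_4 = 250


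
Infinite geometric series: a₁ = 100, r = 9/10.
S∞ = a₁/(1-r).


S∞ = a₁/(1-r) = 100/(1 - 9/10)
= 100/(1/10)
= 1000

S∞ = 1000


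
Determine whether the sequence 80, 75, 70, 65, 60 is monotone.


Differences: -5, -5, -5, -5
All differences < 0 → strictly DECREASING

Monotonically decreasing


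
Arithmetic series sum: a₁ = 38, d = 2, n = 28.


aₙ = 38 + (28-1)×2 = 92
Sₙ = n(a₁+aₙ)/2 = 28×(38+92)/2
= 28×130/2 = 1820

S_28 = 1820


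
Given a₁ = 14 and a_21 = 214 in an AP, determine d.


d = (aₙ - a₁)/(n-1)
= (214 - 14)/(21-1)
= 200/20 = 10

d = 10


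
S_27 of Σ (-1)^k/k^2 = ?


S = -1 + 1/4 - 1/9 + 1/16 - 1/25 + 1/36 - 1/49 + 1/64 ± ...
= -0.8231
(Full series converges to -π²/12 ≈ -0.8225)

S_27 = -0.8231


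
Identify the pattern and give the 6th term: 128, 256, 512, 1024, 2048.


Pattern: powers of 2: 2ⁿ
Terms: 128, 256, 512, 1024, 2048
Next term = 4096

Next term = 4096


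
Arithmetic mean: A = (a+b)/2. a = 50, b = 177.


AM = (50 + 177)/2 = 227/2 = 113.5

AM = 113.5


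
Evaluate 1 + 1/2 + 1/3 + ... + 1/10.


H_10 = 1/1 + 1/2 + 1/3 + 1/4 + 1/5 + 1/6 + 1/7 + 1/8 + 1/9 + 1/10
= 7381/2520
≈ 2.929

H_10 = 7381/2520 ≈ 2.929


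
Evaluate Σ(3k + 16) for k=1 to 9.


Σ(3k+16) = 3·Σk + 16·n
= 3·45 + 16·9
= 135 + 144 = 279

Σ = 279


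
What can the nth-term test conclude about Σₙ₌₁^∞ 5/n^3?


lim(n→∞) 5/n^3 = 0
lim aₙ = 0 → nth-term test is INCONCLUSIVE
(Need other tests; this is actually a convergent p-series with p=3 > 1)

Inconclusive (lim aₙ = 0; need another test)


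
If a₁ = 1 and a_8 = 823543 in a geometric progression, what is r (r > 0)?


r^(n-1) = aₙ/a₁
r^7 = 823543/1 = 823543
r = 823543^(1/7)
= 7

r = 7


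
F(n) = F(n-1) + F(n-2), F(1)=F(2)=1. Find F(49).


Fibonacci sequence: 1, 1, 2, 3, 5, 8, 13, 21, 34, 55, 89, ...
F(49) = 7778742049

F(49) = 7778742049


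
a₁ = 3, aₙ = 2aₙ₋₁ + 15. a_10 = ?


Computing step by step:
a_1 = 3
a_2 = 21
a_3 = 57
a_4 = 129
a_5 = 273
a_6 = 561
a_7 = 1137
a_8 = 2289
a_9 = 4593
a_10 = 9201


a_10 = 9201


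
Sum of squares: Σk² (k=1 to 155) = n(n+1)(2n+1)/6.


n = 155
n(n+1)(2n+1)/6 = 155×156×311/6
= 7519980/6 = 1253330

Σk² = 1253330


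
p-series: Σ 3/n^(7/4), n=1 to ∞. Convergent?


p-series test: Σ c/n^p converges if p > 1, diverges if p ≤ 1 (constant c > 0 doesn't affect convergence).
p = 7/4
7/4 > 1 → CONVERGES

Converges (p = 7/4 > 1)


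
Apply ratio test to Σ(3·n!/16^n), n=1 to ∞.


aₙ = 3·n!/16^n
a_{n+1}/aₙ = (n+1)!/16^(n+1) × 16^n/n!  (constant 3 cancels)
= (n+1)/16
L = lim(n→∞) (n+1)/16 = ∞
L > 1 → series DIVERGES

Diverges (ratio test: L = ∞ > 1)


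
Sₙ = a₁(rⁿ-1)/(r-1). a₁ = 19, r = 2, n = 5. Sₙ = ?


Sₙ = 19×(2^5 - 1)/(2 - 1)
= 19×(32 - 1)/1
= 19×31/1
= 589

S_5 = 589


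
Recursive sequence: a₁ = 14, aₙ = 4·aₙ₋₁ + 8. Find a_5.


Computing step by step:
a_1 = 14
a_2 = 64
a_3 = 264
a_4 = 1064
a_5 = 4264


a_5 = 4264


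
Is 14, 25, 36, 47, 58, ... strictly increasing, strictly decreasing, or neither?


Differences: 11, 11, 11, 11
All differences > 0 → strictly INCREASING

Monotonically increasing


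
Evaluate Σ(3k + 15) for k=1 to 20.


Σ(3k+15) = 3·Σk + 15·n
= 3·210 + 15·20
= 630 + 300 = 930

Σ = 930


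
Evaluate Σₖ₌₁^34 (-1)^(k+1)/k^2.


S = 1 - 1/4 + 1/9 - 1/16 + 1/25 - 1/36 + 1/49 - 1/64 ± ...
= 0.822
(Full series converges to +π²/12 ≈ +0.8225)

S_34 = 0.822


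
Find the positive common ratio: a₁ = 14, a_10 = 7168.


r^(n-1) = aₙ/a₁
r^9 = 7168/14 = 512
r = 512^(1/9)
= 2

r = 2


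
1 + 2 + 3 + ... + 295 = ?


n(n+1)/2 = 295×296/2 = 87320/2 = 43660

Σk = 43660


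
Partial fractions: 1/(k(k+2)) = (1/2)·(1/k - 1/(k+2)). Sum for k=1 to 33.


1/(k(k+2)) = (1/2)·(1/k - 1/(k+2)) (partial fractions)
Telescoping: Σ = (1/2)·(1 + 1/2 - 1/34 - 1/35) = 429/595

Sum = 429/595


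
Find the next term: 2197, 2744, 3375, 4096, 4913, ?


Pattern: perfect cubes: n³
Terms: 2197, 2744, 3375, 4096, 4913
Next term = 5832

Next term = 5832


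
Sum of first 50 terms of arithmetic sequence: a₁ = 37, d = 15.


aₙ = 37 + (50-1)×15 = 772
Sₙ = n(a₁+aₙ)/2 = 50×(37+772)/2
= 50×809/2 = 20225

S_50 = 20225


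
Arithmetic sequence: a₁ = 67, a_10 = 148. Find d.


d = (aₙ - a₁)/(n-1)
= (148 - 67)/(10-1)
= 81/9 = 9

d = 9


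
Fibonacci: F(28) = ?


Fibonacci sequence: 1, 1, 2, 3, 5, 8, 13, 21, 34, 55, 89, ...
F(28) = 317811

F(28) = 317811


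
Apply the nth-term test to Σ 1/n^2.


lim(n→∞) 1/n^2 = 0
lim aₙ = 0 → nth-term test is INCONCLUSIVE
(Need other tests; this is actually a convergent p-series with p=2 > 1)

Inconclusive (lim aₙ = 0; need another test)


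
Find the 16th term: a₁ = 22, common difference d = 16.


aₙ = a₁ + (n-1)d
= 22 + (16-1)×16
= 22 + 240
= 262

a_16 = 262


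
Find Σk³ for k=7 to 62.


Σₖ₌7^62 k³ = [62·63/2]² − [6·7/2]²
= 3814209 − 441 = 3813768

Σk³ = 3813768


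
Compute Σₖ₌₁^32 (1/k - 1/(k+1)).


Telescoping: adjacent terms cancel.
= 1/1 - 1/33
= 1 - 1/33 = 32/33

Sum = 32/33


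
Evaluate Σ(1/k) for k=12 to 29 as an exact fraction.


Σₖ₌12^29 1/k = 1/12 + 1/13 + 1/14 + ... + 1/29
= 2193481706497/2329089562800
≈ 0.9418

Sum = 2193481706497/2329089562800 ≈ 0.9418


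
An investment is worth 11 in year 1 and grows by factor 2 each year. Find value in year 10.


aₙ = a₁·r^(n-1)
= 11×2^9
= 11×512
= 5632

a_10 = 5632


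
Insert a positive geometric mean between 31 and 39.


GM = √(31×39) = √1209 = 34.7707

GM = 34.7707


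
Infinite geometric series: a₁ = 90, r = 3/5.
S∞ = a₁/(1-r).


S∞ = a₁/(1-r) = 90/(1 - 3/5)
= 90/(2/5)
= 225

S∞ = 225


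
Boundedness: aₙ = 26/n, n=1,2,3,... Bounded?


a₁ = 26, a₂ = 26/2, a₃ = 26/3, ...
0 < aₙ ≤ 26 for all n ≥ 1
Lower bound: 0, Upper bound: 26
The sequence IS bounded

Bounded (0 < aₙ ≤ 26)


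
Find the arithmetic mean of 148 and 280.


AM = (148 + 280)/2 = 428/2 = 214

AM = 214


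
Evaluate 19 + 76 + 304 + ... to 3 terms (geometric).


Sₙ = 19×(4^3 - 1)/(4 - 1)
= 19×(64 - 1)/3
= 19×63/3
= 399

S_3 = 399


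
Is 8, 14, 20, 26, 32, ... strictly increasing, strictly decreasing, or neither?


Differences: 6, 6, 6, 6
All differences > 0 → strictly INCREASING

Monotonically increasing


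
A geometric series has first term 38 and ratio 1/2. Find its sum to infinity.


S∞ = a₁/(1-r) = 38/(1 - 1/2)
= 38/(1/2)
= 76

S∞ = 76


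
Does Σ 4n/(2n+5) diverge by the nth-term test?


lim(n→∞) 4n/(2n+5) = 4/2 = 2  (divide numerator and denominator by n)
lim aₙ = 2 ≠ 0 → series DIVERGES

Diverges (lim aₙ = 2 ≠ 0)


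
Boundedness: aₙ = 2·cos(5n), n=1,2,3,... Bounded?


For all n, -1 ≤ cos(5n) ≤ 1, so -2 ≤ 2·cos(5n) ≤ 2
Lower bound: -2, Upper bound: 2
The sequence IS bounded

Bounded (-2 ≤ aₙ ≤ 2)


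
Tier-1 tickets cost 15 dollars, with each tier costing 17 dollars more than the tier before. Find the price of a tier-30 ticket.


aₙ = a₁ + (n-1)d
= 15 + (30-1)×17
= 15 + 493
= 508

a_30 = 508


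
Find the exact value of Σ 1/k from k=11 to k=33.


Σₖ₌11^33 1/k = 1/11 + 1/12 + 1/13 + ... + 1/33
= 15225778970569/13127595717600
≈ 1.1598

Sum = 15225778970569/13127595717600 ≈ 1.1598


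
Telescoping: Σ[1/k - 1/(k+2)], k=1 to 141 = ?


Telescoping with gap 2: two head and two tail terms survive.
= (1 + 1/2) - (1/142 + 1/143)
= 3/2 - 1/142 - 1/143 = 15087/10153

Sum = 15087/10153


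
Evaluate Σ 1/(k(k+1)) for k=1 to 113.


1/(k(k+1)) = 1/k - 1/(k+1) (partial fractions)
Telescoping: Σ = 1 - 1/114 = 113/114

Sum = 113/114


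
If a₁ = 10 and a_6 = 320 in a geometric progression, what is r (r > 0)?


r^(n-1) = aₙ/a₁
r^5 = 320/10 = 32
r = 32^(1/5)
= 2

r = 2


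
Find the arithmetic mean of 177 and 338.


AM = (177 + 338)/2 = 515/2 = 257.5

AM = 257.5


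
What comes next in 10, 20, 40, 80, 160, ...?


Pattern: geometric (r=2)
Terms: 10, 20, 40, 80, 160
Next term = 320

Next term = 320


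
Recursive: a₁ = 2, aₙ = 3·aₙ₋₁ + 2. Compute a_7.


Computing step by step:
a_1 = 2
a_2 = 8
a_3 = 26
a_4 = 80
a_5 = 242
a_6 = 728
a_7 = 2186


a_7 = 2186


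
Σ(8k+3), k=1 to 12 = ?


Σ(8k+3) = 8·Σk + 3·n
= 8·78 + 3·12
= 624 + 36 = 660

Σ = 660


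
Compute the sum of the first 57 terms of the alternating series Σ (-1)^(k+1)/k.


S = 1 - 1/2 + 1/3 - 1/4 + 1/5 - 1/6 + 1/7 - 1/8 ± ...
= 0.7018
(Full series converges to +ln(2) ≈ +0.6931)

S_57 = 0.7018


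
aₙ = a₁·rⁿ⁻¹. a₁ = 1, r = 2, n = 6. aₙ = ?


aₙ = a₁·r^(n-1)
= 1×2^5
= 1×32
= 32

a_6 = 32


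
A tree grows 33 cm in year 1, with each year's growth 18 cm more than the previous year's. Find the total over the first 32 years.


aₙ = 33 + (32-1)×18 = 591
Sₙ = n(a₁+aₙ)/2 = 32×(33+591)/2
= 32×624/2 = 9984

S_32 = 9984


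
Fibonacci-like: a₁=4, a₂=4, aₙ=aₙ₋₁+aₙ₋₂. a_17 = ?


Computing iteratively: 4, 4, 8, 12, 20, 32, 52, 84, 136, 220, 356, 576, ...
a_17 = 6388

a_17 = 6388


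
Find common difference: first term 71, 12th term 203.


d = (aₙ - a₁)/(n-1)
= (203 - 71)/(12-1)
= 132/11 = 12

d = 12


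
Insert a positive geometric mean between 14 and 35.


GM = √(14×35) = √490 = 22.1359

GM = 22.1359


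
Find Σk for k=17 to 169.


Σₖ₌17^169 k = Σₖ₌₁^169 k − Σₖ₌₁^16 k
= 169·170/2 − 16·17/2
= 14365 − 136 = 14229

Σk = 14229


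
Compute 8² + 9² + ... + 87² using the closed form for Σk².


Σₖ₌8^87 k² = Σₖ₌₁^87 k² − Σₖ₌₁^7 k²
= 87·88·175/6 − 7·8·15/6
= 223300 − 140 = 223160

Σk² = 223160


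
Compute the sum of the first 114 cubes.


n(n+1)/2 = 114×115/2 = 6555
Σk³ = 6555² = 42968025

Σk³ = 42968025


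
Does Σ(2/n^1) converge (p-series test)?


p-series test: Σ c/n^p converges if p > 1, diverges if p ≤ 1 (constant c > 0 doesn't affect convergence).
p = 1
1 ≤ 1 → DIVERGES

Diverges (p = 1 ≤ 1)


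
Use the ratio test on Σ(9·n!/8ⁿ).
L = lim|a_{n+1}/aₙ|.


aₙ = 9·n!/8^n
a_{n+1}/aₙ = (n+1)!/8^(n+1) × 8^n/n!  (constant 9 cancels)
= (n+1)/8
L = lim(n→∞) (n+1)/8 = ∞
L > 1 → series DIVERGES

Diverges (ratio test: L = ∞ > 1)


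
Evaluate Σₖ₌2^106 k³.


Σₖ₌2^106 k³ = [106·107/2]² − [1·2/2]²
= 32160241 − 1 = 32160240

Σk³ = 32160240


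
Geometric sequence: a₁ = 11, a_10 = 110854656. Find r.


r^(n-1) = aₙ/a₁
r^9 = 110854656/11 = 10077696
r = 10077696^(1/9)
= 6

r = 6


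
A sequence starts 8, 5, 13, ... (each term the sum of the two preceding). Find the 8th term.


Computing iteratively: 8, 5, 13, 18, 31, 49, 80, 129
a_8 = 129

a_8 = 129


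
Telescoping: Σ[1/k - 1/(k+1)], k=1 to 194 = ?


Telescoping: adjacent terms cancel.
= 1/1 - 1/195
= 1 - 1/195 = 194/195

Sum = 194/195


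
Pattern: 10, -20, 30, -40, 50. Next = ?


Pattern: alternating sign, magnitude arithmetic (d=10)
Terms: 10, -20, 30, -40, 50
Next term = -60

Next term = -60


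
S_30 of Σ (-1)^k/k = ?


S = -1 + 1/2 - 1/3 + 1/4 - 1/5 + 1/6 - 1/7 + 1/8 ± ...
= -0.6768
(Full series converges to -ln(2) ≈ -0.6931)

S_30 = -0.6768


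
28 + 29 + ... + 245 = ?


Σₖ₌28^245 k = Σₖ₌₁^245 k − Σₖ₌₁^27 k
= 245·246/2 − 27·28/2
= 30135 − 378 = 29757

Σk = 29757


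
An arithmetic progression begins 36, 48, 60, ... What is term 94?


aₙ = a₁ + (n-1)d
= 36 + (94-1)×12
= 36 + 1116
= 1152

a_94 = 1152


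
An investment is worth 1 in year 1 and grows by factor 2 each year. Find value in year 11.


aₙ = a₁·r^(n-1)
= 1×2^10
= 1×1024
= 1024

a_11 = 1024


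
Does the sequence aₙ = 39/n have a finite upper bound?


a₁ = 39, a₂ = 39/2, a₃ = 39/3, ...
0 < aₙ ≤ 39 for all n ≥ 1
Lower bound: 0, Upper bound: 39
The sequence IS bounded

Bounded (0 < aₙ ≤ 39)


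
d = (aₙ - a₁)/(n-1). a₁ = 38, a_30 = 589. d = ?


d = (aₙ - a₁)/(n-1)
= (589 - 38)/(30-1)
= 551/29 = 19

d = 19


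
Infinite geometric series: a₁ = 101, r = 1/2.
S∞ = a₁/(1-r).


S∞ = a₁/(1-r) = 101/(1 - 1/2)
= 101/(1/2)
= 202

S∞ = 202


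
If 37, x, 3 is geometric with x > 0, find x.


GM = √(37×3) = √111 = 10.5357

GM = 10.5357


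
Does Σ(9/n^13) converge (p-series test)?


p-series test: Σ c/n^p converges if p > 1, diverges if p ≤ 1 (constant c > 0 doesn't affect convergence).
p = 13
13 > 1 → CONVERGES

Converges (p = 13 > 1)


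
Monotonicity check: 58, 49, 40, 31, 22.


Differences: -9, -9, -9, -9
All differences < 0 → strictly DECREASING

Monotonically decreasing


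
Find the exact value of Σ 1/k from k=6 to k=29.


Σₖ₌6^29 1/k = 1/6 + 1/7 + 1/8 + ... + 1/29
= 3908958676327/2329089562800
≈ 1.6783

Sum = 3908958676327/2329089562800 ≈ 1.6783


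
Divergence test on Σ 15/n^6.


lim(n→∞) 15/n^6 = 0
lim aₙ = 0 → nth-term test is INCONCLUSIVE
(Need other tests; this is actually a convergent p-series with p=6 > 1)

Inconclusive (lim aₙ = 0; need another test)


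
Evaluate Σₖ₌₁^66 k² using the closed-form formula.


n = 66
n(n+1)(2n+1)/6 = 66×67×133/6
= 588126/6 = 98021

Σk² = 98021


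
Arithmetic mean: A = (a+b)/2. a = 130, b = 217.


AM = (130 + 217)/2 = 347/2 = 173.5

AM = 173.5


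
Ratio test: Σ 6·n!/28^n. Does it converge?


aₙ = 6·n!/28^n
a_{n+1}/aₙ = (n+1)!/28^(n+1) × 28^n/n!  (constant 6 cancels)
= (n+1)/28
L = lim(n→∞) (n+1)/28 = ∞
L > 1 → series DIVERGES

Diverges (ratio test: L = ∞ > 1)


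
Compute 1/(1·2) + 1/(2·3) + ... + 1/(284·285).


1/(k(k+1)) = 1/k - 1/(k+1) (partial fractions)
Telescoping: Σ = 1 - 1/285 = 284/285

Sum = 284/285


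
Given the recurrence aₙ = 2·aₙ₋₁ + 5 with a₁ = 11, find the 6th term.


Computing step by step:
a_1 = 11
a_2 = 27
a_3 = 59
a_4 = 123
a_5 = 251
a_6 = 507


a_6 = 507


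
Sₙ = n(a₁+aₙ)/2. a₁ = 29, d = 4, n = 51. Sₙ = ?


aₙ = 29 + (51-1)×4 = 229
Sₙ = n(a₁+aₙ)/2 = 51×(29+229)/2
= 51×258/2 = 6579

S_51 = 6579


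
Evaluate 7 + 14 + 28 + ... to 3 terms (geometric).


Sₙ = 7×(2^3 - 1)/(2 - 1)
= 7×(8 - 1)/1
= 7×7/1
= 49

S_3 = 49


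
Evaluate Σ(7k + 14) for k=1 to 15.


Σ(7k+14) = 7·Σk + 14·n
= 7·120 + 14·15
= 840 + 210 = 1050

Σ = 1050


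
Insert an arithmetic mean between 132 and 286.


AM = (132 + 286)/2 = 418/2 = 209

AM = 209


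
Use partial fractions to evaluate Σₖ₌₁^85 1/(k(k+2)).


1/(k(k+2)) = (1/2)·(1/k - 1/(k+2)) (partial fractions)
Telescoping: Σ = (1/2)·(1 + 1/2 - 1/86 - 1/87) = 5525/7482

Sum = 5525/7482


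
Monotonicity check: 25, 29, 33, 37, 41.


Differences: 4, 4, 4, 4
All differences > 0 → strictly INCREASING

Monotonically increasing


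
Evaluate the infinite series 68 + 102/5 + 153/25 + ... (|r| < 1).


S∞ = a₁/(1-r) = 68/(1 - 3/10)
= 68/(7/10)
= 680/7

S∞ = 680/7


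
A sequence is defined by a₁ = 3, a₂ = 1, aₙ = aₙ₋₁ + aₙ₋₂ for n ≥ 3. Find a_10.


Computing iteratively: 3, 1, 4, 5, 9, 14, 23, 37, 60, 97
a_10 = 97

a_10 = 97


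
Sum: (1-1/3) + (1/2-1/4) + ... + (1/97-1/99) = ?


Telescoping with gap 2: two head and two tail terms survive.
= (1 + 1/2) - (1/98 + 1/99)
= 3/2 - 1/98 - 1/99 = 7178/4851

Sum = 7178/4851


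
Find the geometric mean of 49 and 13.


GM = √(49×13) = √637 = 25.2389

GM = 25.2389


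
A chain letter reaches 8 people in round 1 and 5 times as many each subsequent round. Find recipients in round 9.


aₙ = a₁·r^(n-1)
= 8×5^8
= 8×390625
= 3125000

a_9 = 3125000


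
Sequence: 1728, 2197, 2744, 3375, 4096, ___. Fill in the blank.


Pattern: perfect cubes: n³
Terms: 1728, 2197, 2744, 3375, 4096
Next term = 4913

Next term = 4913


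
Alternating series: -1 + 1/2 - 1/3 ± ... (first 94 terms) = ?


S = -1 + 1/2 - 1/3 + 1/4 - 1/5 + 1/6 - 1/7 + 1/8 ± ...
= -0.6879
(Full series converges to -ln(2) ≈ -0.6931)

S_94 = -0.6879


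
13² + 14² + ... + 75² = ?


Σₖ₌13^75 k² = Σₖ₌₁^75 k² − Σₖ₌₁^12 k²
= 75·76·151/6 − 12·13·25/6
= 143450 − 650 = 142800

Σk² = 142800


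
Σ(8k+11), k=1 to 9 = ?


Σ(8k+11) = 8·Σk + 11·n
= 8·45 + 11·9
= 360 + 99 = 459

Σ = 459


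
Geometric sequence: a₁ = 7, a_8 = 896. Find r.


r^(n-1) = aₙ/a₁
r^7 = 896/7 = 128
r = 128^(1/7)
= 2

r = 2


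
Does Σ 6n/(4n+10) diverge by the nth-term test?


lim(n→∞) 6n/(4n+10) = 6/4 = 3/2  (divide numerator and denominator by n)
lim aₙ = 3/2 ≠ 0 → series DIVERGES

Diverges (lim aₙ = 3/2 ≠ 0)


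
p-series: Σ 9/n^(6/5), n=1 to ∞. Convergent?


p-series test: Σ c/n^p converges if p > 1, diverges if p ≤ 1 (constant c > 0 doesn't affect convergence).
p = 6/5
6/5 > 1 → CONVERGES

Converges (p = 6/5 > 1)


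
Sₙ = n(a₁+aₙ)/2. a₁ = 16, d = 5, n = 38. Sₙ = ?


aₙ = 16 + (38-1)×5 = 201
Sₙ = n(a₁+aₙ)/2 = 38×(16+201)/2
= 38×217/2 = 4123

S_38 = 4123


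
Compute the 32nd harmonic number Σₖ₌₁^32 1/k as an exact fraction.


H_32 = 1/1 + 1/2 + 1/3 + ... + 1/32
= 586061125622639/144403552893600
≈ 4.0585

H_32 = 586061125622639/144403552893600 ≈ 4.0585


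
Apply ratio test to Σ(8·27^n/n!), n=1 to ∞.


aₙ = 8·27^n/n!
a_{n+1}/aₙ = 27^(n+1)/(n+1)! × n!/27^n  (constant 8 cancels)
= 27/(n+1)
L = lim(n→∞) 27/(n+1) = 0
L < 1 → series CONVERGES

Converges (ratio test: L = 0 < 1)


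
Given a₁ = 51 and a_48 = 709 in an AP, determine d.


d = (aₙ - a₁)/(n-1)
= (709 - 51)/(48-1)
= 658/47 = 14

d = 14


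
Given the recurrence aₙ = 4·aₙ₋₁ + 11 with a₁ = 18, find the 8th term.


Computing step by step:
a_1 = 18
a_2 = 83
a_3 = 343
a_4 = 1383
a_5 = 5543
a_6 = 22183
a_7 = 88743
a_8 = 354983


a_8 = 354983


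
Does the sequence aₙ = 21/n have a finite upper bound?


a₁ = 21, a₂ = 21/2, a₃ = 21/3, ...
0 < aₙ ≤ 21 for all n ≥ 1
Lower bound: 0, Upper bound: 21
The sequence IS bounded

Bounded (0 < aₙ ≤ 21)


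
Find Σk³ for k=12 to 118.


Σₖ₌12^118 k³ = [118·119/2]² − [11·12/2]²
= 49294441 − 4356 = 49290085

Σk³ = 49290085


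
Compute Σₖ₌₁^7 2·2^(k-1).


Sₙ = 2×(2^7 - 1)/(2 - 1)
= 2×(128 - 1)/1
= 2×127/1
= 254

S_7 = 254


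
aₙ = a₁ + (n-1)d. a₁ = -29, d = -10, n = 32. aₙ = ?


aₙ = a₁ + (n-1)d
= -29 + (32-1)×-10
= -29 - 310
= -339

a_32 = -339


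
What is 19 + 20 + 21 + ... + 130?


Σₖ₌19^130 k = Σₖ₌₁^130 k − Σₖ₌₁^18 k
= 130·131/2 − 18·19/2
= 8515 − 171 = 8344

Σk = 8344


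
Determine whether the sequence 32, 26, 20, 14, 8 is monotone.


Differences: -6, -6, -6, -6
All differences < 0 → strictly DECREASING

Monotonically decreasing


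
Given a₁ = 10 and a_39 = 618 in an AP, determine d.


d = (aₙ - a₁)/(n-1)
= (618 - 10)/(39-1)
= 608/38 = 16

d = 16


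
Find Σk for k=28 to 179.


Σₖ₌28^179 k = Σₖ₌₁^179 k − Σₖ₌₁^27 k
= 179·180/2 − 27·28/2
= 16110 − 378 = 15732

Σk = 15732


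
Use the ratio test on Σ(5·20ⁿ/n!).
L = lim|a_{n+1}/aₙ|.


aₙ = 5·20^n/n!
a_{n+1}/aₙ = 20^(n+1)/(n+1)! × n!/20^n  (constant 5 cancels)
= 20/(n+1)
L = lim(n→∞) 20/(n+1) = 0
L < 1 → series CONVERGES

Converges (ratio test: L = 0 < 1)


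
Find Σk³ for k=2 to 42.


Σₖ₌2^42 k³ = [42·43/2]² − [1·2/2]²
= 815409 − 1 = 815408

Σk³ = 815408


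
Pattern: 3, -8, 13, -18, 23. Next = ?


Pattern: alternating sign, magnitude arithmetic (d=5)
Terms: 3, -8, 13, -18, 23
Next term = -28

Next term = -28


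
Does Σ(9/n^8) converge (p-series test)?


p-series test: Σ c/n^p converges if p > 1, diverges if p ≤ 1 (constant c > 0 doesn't affect convergence).
p = 8
8 > 1 → CONVERGES

Converges (p = 8 > 1)


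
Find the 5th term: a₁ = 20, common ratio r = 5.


aₙ = a₁·r^(n-1)
= 20×5^4
= 20×625
= 12500

a_5 = 12500


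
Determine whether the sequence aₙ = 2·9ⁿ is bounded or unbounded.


aₙ = 2·9ⁿ → as n→∞, aₙ→∞ (since base 9 > 1)
No finite upper bound exists
The sequence is UNBOUNDED

Unbounded (aₙ → ∞ as n → ∞)


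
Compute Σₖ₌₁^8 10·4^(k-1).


Sₙ = 10×(4^8 - 1)/(4 - 1)
= 10×(65536 - 1)/3
= 10×65535/3
= 218450

S_8 = 218450


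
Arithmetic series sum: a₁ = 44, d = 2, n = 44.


aₙ = 44 + (44-1)×2 = 130
Sₙ = n(a₁+aₙ)/2 = 44×(44+130)/2
= 44×174/2 = 3828

S_44 = 3828


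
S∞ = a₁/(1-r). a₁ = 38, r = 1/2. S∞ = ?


S∞ = a₁/(1-r) = 38/(1 - 1/2)
= 38/(1/2)
= 76

S∞ = 76


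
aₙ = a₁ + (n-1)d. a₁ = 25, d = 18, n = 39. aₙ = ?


aₙ = a₁ + (n-1)d
= 25 + (39-1)×18
= 25 + 684
= 709

a_39 = 709


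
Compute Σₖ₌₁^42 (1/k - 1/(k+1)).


Telescoping: adjacent terms cancel.
= 1/1 - 1/43
= 1 - 1/43 = 42/43

Sum = 42/43


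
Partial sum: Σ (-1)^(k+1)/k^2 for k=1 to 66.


S = 1 - 1/4 + 1/9 - 1/16 + 1/25 - 1/36 + 1/49 - 1/64 ± ...
= 0.8224
(Full series converges to +π²/12 ≈ +0.8225)

S_66 = 0.8224


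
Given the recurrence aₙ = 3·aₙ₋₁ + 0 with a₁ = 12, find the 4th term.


Computing step by step:
a_1 = 12
a_2 = 36
a_3 = 108
a_4 = 324


a_4 = 324


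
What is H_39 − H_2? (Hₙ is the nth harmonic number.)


Σₖ₌3^39 1/k = 1/3 + 1/4 + 1/5 + ... + 1/39
= 1337453792828233/485721041551200
≈ 2.7535

Sum = 1337453792828233/485721041551200 ≈ 2.7535


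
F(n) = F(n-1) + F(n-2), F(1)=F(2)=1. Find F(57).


Fibonacci sequence: 1, 1, 2, 3, 5, 8, 13, 21, 34, 55, 89, ...
F(57) = 365435296162

F(57) = 365435296162


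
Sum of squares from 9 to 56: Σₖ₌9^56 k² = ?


Σₖ₌9^56 k² = Σₖ₌₁^56 k² − Σₖ₌₁^8 k²
= 56·57·113/6 − 8·9·17/6
= 60116 − 204 = 59912

Σk² = 59912


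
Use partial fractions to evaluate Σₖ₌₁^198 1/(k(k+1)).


1/(k(k+1)) = 1/k - 1/(k+1) (partial fractions)
Telescoping: Σ = 1 - 1/199 = 198/199

Sum = 198/199


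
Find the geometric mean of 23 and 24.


GM = √(23×24) = √552 = 23.4947

GM = 23.4947


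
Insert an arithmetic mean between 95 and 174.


AM = (95 + 174)/2 = 269/2 = 134.5

AM = 134.5


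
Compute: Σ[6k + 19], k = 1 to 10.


Σ(6k+19) = 6·Σk + 19·n
= 6·55 + 19·10
= 330 + 190 = 520

Σ = 520


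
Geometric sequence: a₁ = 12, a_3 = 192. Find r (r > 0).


r^(n-1) = aₙ/a₁
r^2 = 192/12 = 16
r = 16^(1/2)
= ±4; taking r > 0 gives r = 4

r = 4


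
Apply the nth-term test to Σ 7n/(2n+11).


lim(n→∞) 7n/(2n+11) = 7/2 = 7/2  (divide numerator and denominator by n)
lim aₙ = 7/2 ≠ 0 → series DIVERGES

Diverges (lim aₙ = 7/2 ≠ 0)


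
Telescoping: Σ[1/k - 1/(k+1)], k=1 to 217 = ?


Telescoping: adjacent terms cancel.
= 1/1 - 1/218
= 1 - 1/218 = 217/218

Sum = 217/218


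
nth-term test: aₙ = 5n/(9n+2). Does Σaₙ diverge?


lim(n→∞) 5n/(9n+2) = 5/9 = 5/9  (divide numerator and denominator by n)
lim aₙ = 5/9 ≠ 0 → series DIVERGES

Diverges (lim aₙ = 5/9 ≠ 0)


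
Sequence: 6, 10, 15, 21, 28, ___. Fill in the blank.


Pattern: triangular numbers: n(n+1)/2
Terms: 6, 10, 15, 21, 28
Next term = 36

Next term = 36


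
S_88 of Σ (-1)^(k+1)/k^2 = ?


S = 1 - 1/4 + 1/9 - 1/16 + 1/25 - 1/36 + 1/49 - 1/64 ± ...
= 0.8224
(Full series converges to +π²/12 ≈ +0.8225)

S_88 = 0.8224


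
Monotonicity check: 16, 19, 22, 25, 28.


Differences: 3, 3, 3, 3
All differences > 0 → strictly INCREASING

Monotonically increasing


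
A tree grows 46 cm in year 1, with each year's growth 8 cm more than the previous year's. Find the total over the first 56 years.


aₙ = 46 + (56-1)×8 = 486
Sₙ = n(a₁+aₙ)/2 = 56×(46+486)/2
= 56×532/2 = 14896

S_56 = 14896


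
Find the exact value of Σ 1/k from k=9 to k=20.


Σₖ₌9^20 1/k = 1/9 + 1/10 + 1/11 + ... + 1/20
= 68276701/77597520
≈ 0.8799

Sum = 68276701/77597520 ≈ 0.8799


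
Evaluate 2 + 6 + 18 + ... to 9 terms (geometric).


Sₙ = 2×(3^9 - 1)/(3 - 1)
= 2×(19683 - 1)/2
= 2×19682/2
= 19682

S_9 = 19682


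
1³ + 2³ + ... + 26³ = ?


n(n+1)/2 = 26×27/2 = 351
Σk³ = 351² = 123201

Σk³ = 123201


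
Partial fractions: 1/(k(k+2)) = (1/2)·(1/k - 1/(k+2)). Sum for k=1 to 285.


1/(k(k+2)) = (1/2)·(1/k - 1/(k+2)) (partial fractions)
Telescoping: Σ = (1/2)·(1 + 1/2 - 1/286 - 1/287) = 61275/82082

Sum = 61275/82082


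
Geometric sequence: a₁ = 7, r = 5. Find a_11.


aₙ = a₁·r^(n-1)
= 7×5^10
= 7×9765625
= 68359375

a_11 = 68359375


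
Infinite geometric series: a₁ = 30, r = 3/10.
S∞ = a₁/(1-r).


S∞ = a₁/(1-r) = 30/(1 - 3/10)
= 30/(7/10)
= 300/7

S∞ = 300/7


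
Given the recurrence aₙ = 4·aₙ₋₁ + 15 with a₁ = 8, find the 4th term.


Computing step by step:
a_1 = 8
a_2 = 47
a_3 = 203
a_4 = 827


a_4 = 827


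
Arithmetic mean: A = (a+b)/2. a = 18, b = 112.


AM = (18 + 112)/2 = 130/2 = 65

AM = 65


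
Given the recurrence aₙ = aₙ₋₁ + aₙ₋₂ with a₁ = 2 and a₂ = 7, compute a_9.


Computing iteratively: 2, 7, 9, 16, 25, 41, 66, 107, 173
a_9 = 173

a_9 = 173


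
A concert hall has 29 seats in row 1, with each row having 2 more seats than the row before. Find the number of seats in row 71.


aₙ = a₁ + (n-1)d
= 29 + (71-1)×2
= 29 + 140
= 169

a_71 = 169


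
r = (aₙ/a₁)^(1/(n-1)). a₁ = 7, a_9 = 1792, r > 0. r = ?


r^(n-1) = aₙ/a₁
r^8 = 1792/7 = 256
r = 256^(1/8)
= ±2; taking r > 0 gives r = 2

r = 2


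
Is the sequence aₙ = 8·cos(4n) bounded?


For all n, -1 ≤ cos(4n) ≤ 1, so -8 ≤ 8·cos(4n) ≤ 8
Lower bound: -8, Upper bound: 8
The sequence IS bounded

Bounded (-8 ≤ aₙ ≤ 8)


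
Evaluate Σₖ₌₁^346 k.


n(n+1)/2 = 346×347/2 = 120062/2 = 60031

Σk = 60031


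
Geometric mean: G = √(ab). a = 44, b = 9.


GM = √(44×9) = √396 = 19.8997

GM = 19.8997


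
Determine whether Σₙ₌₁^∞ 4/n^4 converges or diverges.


p-series test: Σ c/n^p converges if p > 1, diverges if p ≤ 1 (constant c > 0 doesn't affect convergence).
p = 4
4 > 1 → CONVERGES

Converges (p = 4 > 1)


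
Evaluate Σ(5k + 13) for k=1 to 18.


Σ(5k+13) = 5·Σk + 13·n
= 5·171 + 13·18
= 855 + 234 = 1089

Σ = 1089


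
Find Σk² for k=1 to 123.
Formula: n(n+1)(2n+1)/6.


n = 123
n(n+1)(2n+1)/6 = 123×124×247/6
= 3767244/6 = 627874

Σk² = 627874


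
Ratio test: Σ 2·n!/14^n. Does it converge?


aₙ = 2·n!/14^n
a_{n+1}/aₙ = (n+1)!/14^(n+1) × 14^n/n!  (constant 2 cancels)
= (n+1)/14
L = lim(n→∞) (n+1)/14 = ∞
L > 1 → series DIVERGES

Diverges (ratio test: L = ∞ > 1)


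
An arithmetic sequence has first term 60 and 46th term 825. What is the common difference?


d = (aₙ - a₁)/(n-1)
= (825 - 60)/(46-1)
= 765/45 = 17

d = 17


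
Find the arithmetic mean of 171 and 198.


AM = (171 + 198)/2 = 369/2 = 184.5

AM = 184.5


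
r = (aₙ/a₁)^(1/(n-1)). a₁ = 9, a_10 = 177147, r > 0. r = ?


r^(n-1) = aₙ/a₁
r^9 = 177147/9 = 19683
r = 19683^(1/9)
= 3

r = 3


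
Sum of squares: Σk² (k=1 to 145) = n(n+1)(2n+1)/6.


n = 145
n(n+1)(2n+1)/6 = 145×146×291/6
= 6160470/6 = 1026745

Σk² = 1026745


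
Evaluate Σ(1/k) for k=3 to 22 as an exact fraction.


Σₖ₌3^22 1/k = 1/3 + 1/4 + 1/5 + ... + 1/22
= 11333445/5173168
≈ 2.1908

Sum = 11333445/5173168 ≈ 2.1908


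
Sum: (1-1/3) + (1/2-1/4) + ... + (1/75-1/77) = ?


Telescoping with gap 2: two head and two tail terms survive.
= (1 + 1/2) - (1/76 + 1/77)
= 3/2 - 1/76 - 1/77 = 8625/5852

Sum = 8625/5852


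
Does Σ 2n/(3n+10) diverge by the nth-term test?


lim(n→∞) 2n/(3n+10) = 2/3 = 2/3  (divide numerator and denominator by n)
lim aₙ = 2/3 ≠ 0 → series DIVERGES

Diverges (lim aₙ = 2/3 ≠ 0)


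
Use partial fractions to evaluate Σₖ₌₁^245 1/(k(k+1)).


1/(k(k+1)) = 1/k - 1/(k+1) (partial fractions)
Telescoping: Σ = 1 - 1/246 = 245/246

Sum = 245/246


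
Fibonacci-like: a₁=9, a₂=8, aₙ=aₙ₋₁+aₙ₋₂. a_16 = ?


Computing iteratively: 9, 8, 17, 25, 42, 67, 109, 176, 285, 461, 746, 1207, ...
a_16 = 8273

a_16 = 8273
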